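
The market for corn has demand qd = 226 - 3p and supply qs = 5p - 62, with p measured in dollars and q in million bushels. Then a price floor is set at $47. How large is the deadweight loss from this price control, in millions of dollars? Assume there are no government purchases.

Setting quantity demanded equal to quantity supplied, 226 - 3p = 5p - 62, gives p* = 36 and q* = 118.
Since 47 > 36, the floor is binding.
At p = 47: qd = 226 - 3·47 = 85 and qs = 5·47 - 62 = 173.
Quantity traded falls to 85. At q = 85 the demand price is (226 - 85)/3 = 47 and the supply price is (62 + 85)/5 = 29.4.
Deadweight loss = ½ · (47 - 29.4) · (118 - 85) = ½ · 17.6 · 33 = 290.4.

290.4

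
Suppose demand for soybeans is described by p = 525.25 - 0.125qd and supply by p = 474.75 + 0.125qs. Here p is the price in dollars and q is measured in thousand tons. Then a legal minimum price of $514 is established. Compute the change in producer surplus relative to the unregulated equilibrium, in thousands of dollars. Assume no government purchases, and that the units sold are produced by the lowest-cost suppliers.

Rearranging demand gives qd = 4202 - 8p; rearranging supply gives qs = 8p - 3798. Without the control the market clears where 4202 - 8p = 8p - 3798, i.e. p* = 500 and q* = 202.
Because the floor (514) lies above the market-clearing price, it is binding.
At p = 514: qd = 4202 - 8·514 = 90 and qs = 8·514 - 3798 = 314.
Producer surplus without the control is ½ · (500 - 474.75) · 202 = 2550.25.
With the floor, 90 units are sold at 514. The supply price at q = 90 is 486, so PS = ½ · [(514 - 474.75) + (514 - 486)] · 90 = 3026.25.
Change in producer surplus = 3026.25 - 2550.25 = 476.

476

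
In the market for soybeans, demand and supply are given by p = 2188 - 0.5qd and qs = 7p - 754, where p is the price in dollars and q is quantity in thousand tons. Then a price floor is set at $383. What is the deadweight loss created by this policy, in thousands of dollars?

Rearranging demand gives qd = 4376 - 2p. In a free market, 4376 - 2p = 7p - 754 gives the equilibrium p* = 570, q* = 3236.
Since 383 is below p* = 570, the floor does not bind and the free-market outcome prevails.
Since the control does not bind, no trades are prevented and deadweight loss is zero.

0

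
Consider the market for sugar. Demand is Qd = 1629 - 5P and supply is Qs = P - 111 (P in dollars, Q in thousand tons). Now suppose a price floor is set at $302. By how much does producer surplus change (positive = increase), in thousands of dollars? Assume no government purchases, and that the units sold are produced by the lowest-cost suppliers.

Setting quantity demanded equal to quantity supplied, 1629 - 5P = P - 111, gives P* = 290 and Q* = 179.
Because the floor (302) lies above the market-clearing price, it is binding.
At P = 302: Qd = 1629 - 5·302 = 119 and Qs = 302 - 111 = 191.
Producer surplus without the control is ½ · (290 - 111) · 179 = 16020.5.
With the floor, 119 units are sold at 302. The supply price at Q = 119 is 230, so PS = ½ · [(302 - 111) + (302 - 230)] · 119 = 15648.5.
Change in producer surplus = 15648.5 - 16020.5 = -372.

-372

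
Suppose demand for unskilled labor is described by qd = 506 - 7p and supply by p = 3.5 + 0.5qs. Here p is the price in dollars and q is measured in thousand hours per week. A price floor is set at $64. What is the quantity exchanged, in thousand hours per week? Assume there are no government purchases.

58

Rearranging supply gives qs = 2p - 7. Equilibrium: 506 - 7p = 2p - 7, so 513 = 9p and p* = 57, q* = 107.
Since 64 > 57, the floor is binding.
At p = 64: qd = 506 - 7·64 = 58 and qs = 2·64 - 7 = 121.
The quantity actually transacted is the short side, demand: 58.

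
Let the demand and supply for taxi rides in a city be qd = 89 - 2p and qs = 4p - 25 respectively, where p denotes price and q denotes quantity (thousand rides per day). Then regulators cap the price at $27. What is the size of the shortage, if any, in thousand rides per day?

0

Without the control the market clears where 89 - 2p = 4p - 25, i.e. p* = 19 and q* = 51.
The ceiling of 27 is above the equilibrium price 19, so it is not binding; the market clears at p* = 19, q* = 51.
Since the control does not bind, there is no shortage.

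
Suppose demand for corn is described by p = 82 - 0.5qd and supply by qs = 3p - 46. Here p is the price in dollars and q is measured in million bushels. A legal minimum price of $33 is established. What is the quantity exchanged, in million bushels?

Rearranging demand gives qd = 164 - 2p. Setting quantity demanded equal to quantity supplied, 164 - 2p = 3p - 46, gives p* = 42 and q* = 80.
Since 33 is below p* = 42, the floor does not bind and the free-market outcome prevails.

80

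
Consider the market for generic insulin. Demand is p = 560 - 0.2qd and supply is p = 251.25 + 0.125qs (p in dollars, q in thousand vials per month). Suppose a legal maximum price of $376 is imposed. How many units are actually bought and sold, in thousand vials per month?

Rearranging demand gives qd = 2800 - 5p; rearranging supply gives qs = 8p - 2010. Setting quantity demanded equal to quantity supplied, 2800 - 5p = 8p - 2010, gives p* = 370 and q* = 950.
The ceiling of 376 is above the equilibrium price 370, so it is not binding; the market clears at p* = 370, q* = 950.

950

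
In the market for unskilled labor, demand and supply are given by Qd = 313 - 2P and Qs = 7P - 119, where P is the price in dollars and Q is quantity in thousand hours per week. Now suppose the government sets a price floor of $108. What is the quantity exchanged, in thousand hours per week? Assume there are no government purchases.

97

In a free market, 313 - 2P = 7P - 119 gives the equilibrium P* = 48, Q* = 217.
Because the floor (108) lies above the market-clearing price, it is binding.
At P = 108: Qd = 313 - 2·108 = 97 and Qs = 7·108 - 119 = 637.
The quantity actually transacted is the short side, demand: 97.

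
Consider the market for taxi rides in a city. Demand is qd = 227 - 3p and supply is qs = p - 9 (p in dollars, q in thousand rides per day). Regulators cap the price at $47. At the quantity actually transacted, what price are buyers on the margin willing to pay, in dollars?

63

In a free market, 227 - 3p = p - 9 gives the equilibrium p* = 59, q* = 50.
Since 47 < 59, the ceiling is binding.
At p = 47: qd = 227 - 3·47 = 86 and qs = 47 - 9 = 38.
Only 38 units reach the market. On the demand curve, the marginal buyer's willingness to pay at q = 38 is (227 - 38)/3 = 63.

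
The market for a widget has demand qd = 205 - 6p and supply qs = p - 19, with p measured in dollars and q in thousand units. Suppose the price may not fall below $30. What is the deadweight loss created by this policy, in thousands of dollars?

Setting quantity demanded equal to quantity supplied, 205 - 6p = p - 19, gives p* = 32 and q* = 13.
Since 30 is below p* = 32, the floor does not bind and the free-market outcome prevails.
Since the control does not bind, no trades are prevented and deadweight loss is zero.

0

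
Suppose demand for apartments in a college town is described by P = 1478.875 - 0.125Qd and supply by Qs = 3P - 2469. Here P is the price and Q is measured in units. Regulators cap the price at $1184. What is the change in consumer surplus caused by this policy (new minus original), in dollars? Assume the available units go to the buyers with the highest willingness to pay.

Rearranging demand gives Qd = 11831 - 8P. Setting quantity demanded equal to quantity supplied, 11831 - 8P = 3P - 2469, gives P* = 1300 and Q* = 1431.
Because the ceiling (1184) lies below the market-clearing price, it is binding.
At P = 1184: Qd = 11831 - 8·1184 = 2359 and Qs = 3·1184 - 2469 = 1083.
Consumer surplus without the control is ½ · (1478.875 - 1300) · 1431 = 127985.0625.
With the ceiling, 1083 units are sold at 1184 (assume they go to the highest-value buyers). The demand price at Q = 1083 is 1343.5, so CS = ½ · [(1478.875 - 1184) + (1343.5 - 1184)] · 1083 = 246044.0625.
Change in consumer surplus = 246044.0625 - 127985.0625 = 118059.

118059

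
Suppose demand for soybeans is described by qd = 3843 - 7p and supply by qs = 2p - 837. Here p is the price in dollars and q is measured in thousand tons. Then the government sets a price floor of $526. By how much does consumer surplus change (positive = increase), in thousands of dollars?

-1092

In a free market, 3843 - 7p = 2p - 837 gives the equilibrium p* = 520, q* = 203.
Since 526 > 520, the floor is binding.
At p = 526: qd = 3843 - 7·526 = 161 and qs = 2·526 - 837 = 215.
Consumer surplus without the control is ½ · (549 - 520) · 203 = 2943.5.
With the floor, consumers buy 161 units at 526, so CS = ½ · (549 - 526) · 161 = 1851.5.
Change in consumer surplus = 1851.5 - 2943.5 = -1092.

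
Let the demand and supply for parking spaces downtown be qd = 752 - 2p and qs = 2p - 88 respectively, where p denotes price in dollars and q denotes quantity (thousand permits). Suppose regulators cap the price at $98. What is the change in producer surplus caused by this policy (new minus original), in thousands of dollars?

Equilibrium: 752 - 2p = 2p - 88, so 840 = 4p and p* = 210, q* = 332.
Since 98 < 210, the ceiling is binding.
At p = 98: qd = 752 - 2·98 = 556 and qs = 2·98 - 88 = 108.
Producer surplus without the control is ½ · (210 - 44) · 332 = 27556.
With the ceiling, producers sell 108 units at 98, so PS = ½ · (98 - 44) · 108 = 2916.
Change in producer surplus = 2916 - 27556 = -24640.

-24640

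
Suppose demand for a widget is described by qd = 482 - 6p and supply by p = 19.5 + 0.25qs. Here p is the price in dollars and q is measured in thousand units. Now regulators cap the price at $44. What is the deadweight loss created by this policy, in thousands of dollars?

Rearranging supply gives qs = 4p - 78. Without the control the market clears where 482 - 6p = 4p - 78, i.e. p* = 56 and q* = 146.
Because the ceiling (44) lies below the market-clearing price, it is binding.
At p = 44: qd = 482 - 6·44 = 218 and qs = 4·44 - 78 = 98.
Quantity traded falls to 98. At q = 98 the demand price is (482 - 98)/6 = 64 and the supply price is (78 + 98)/4 = 44.
Deadweight loss = ½ · (64 - 44) · (146 - 98) = ½ · 20 · 48 = 480.

480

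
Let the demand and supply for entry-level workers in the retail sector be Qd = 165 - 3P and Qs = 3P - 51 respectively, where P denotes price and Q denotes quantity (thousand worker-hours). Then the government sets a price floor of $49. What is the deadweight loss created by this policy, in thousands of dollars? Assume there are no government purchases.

Without the control the market clears where 165 - 3P = 3P - 51, i.e. P* = 36 and Q* = 57.
The floor of 49 is above the equilibrium price 36, so it binds.
At P = 49: Qd = 165 - 3·49 = 18 and Qs = 3·49 - 51 = 96.
Quantity traded falls to 18. At Q = 18 the demand price is (165 - 18)/3 = 49 and the supply price is (51 + 18)/3 = 23.
Deadweight loss = ½ · (49 - 23) · (57 - 18) = ½ · 26 · 39 = 507.

507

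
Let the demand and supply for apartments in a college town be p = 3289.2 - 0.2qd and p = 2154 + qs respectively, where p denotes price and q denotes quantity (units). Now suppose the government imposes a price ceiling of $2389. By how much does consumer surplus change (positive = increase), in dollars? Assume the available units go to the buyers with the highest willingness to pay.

Rearranging demand gives qd = 16446 - 5p; rearranging supply gives qs = p - 2154. Setting quantity demanded equal to quantity supplied, 16446 - 5p = p - 2154, gives p* = 3100 and q* = 946.
Because the ceiling (2389) lies below the market-clearing price, it is binding.
At p = 2389: qd = 16446 - 5·2389 = 4501 and qs = 2389 - 2154 = 235.
Consumer surplus without the control is ½ · (3289.2 - 3100) · 946 = 89491.6.
With the ceiling, 235 units are sold at 2389 (assume they go to the highest-value buyers). The demand price at q = 235 is 3242.2, so CS = ½ · [(3289.2 - 2389) + (3242.2 - 2389)] · 235 = 206024.5.
Change in consumer surplus = 206024.5 - 89491.6 = 116532.9.

116532.9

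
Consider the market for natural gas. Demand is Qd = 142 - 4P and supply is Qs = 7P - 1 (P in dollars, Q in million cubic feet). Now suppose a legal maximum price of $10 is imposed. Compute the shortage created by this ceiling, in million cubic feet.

Equilibrium: 142 - 4P = 7P - 1, so 143 = 11P and P* = 13, Q* = 90.
Because the ceiling (10) lies below the market-clearing price, it is binding.
At P = 10: Qd = 142 - 4·10 = 102 and Qs = 7·10 - 1 = 69.
Shortage = Qd - Qs = 102 - 69 = 33.

33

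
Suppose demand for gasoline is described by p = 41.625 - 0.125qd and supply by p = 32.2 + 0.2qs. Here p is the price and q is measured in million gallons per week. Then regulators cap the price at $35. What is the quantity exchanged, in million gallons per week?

14

Rearranging demand gives qd = 333 - 8p; rearranging supply gives qs = 5p - 161. In a free market, 333 - 8p = 5p - 161 gives the equilibrium p* = 38, q* = 29.
The ceiling of 35 is below the equilibrium price 38, so it binds.
At p = 35: qd = 333 - 8·35 = 53 and qs = 5·35 - 161 = 14.
The quantity actually transacted is the short side, supply: 14.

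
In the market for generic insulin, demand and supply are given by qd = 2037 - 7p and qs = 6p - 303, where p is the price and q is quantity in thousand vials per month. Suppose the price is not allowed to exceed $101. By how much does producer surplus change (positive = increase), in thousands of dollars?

-42660

Equilibrium: 2037 - 7p = 6p - 303, so 2340 = 13p and p* = 180, q* = 777.
Because the ceiling (101) lies below the market-clearing price, it is binding.
At p = 101: qd = 2037 - 7·101 = 1330 and qs = 6·101 - 303 = 303.
Producer surplus without the control is ½ · (180 - 50.5) · 777 = 50310.75.
With the ceiling, producers sell 303 units at 101, so PS = ½ · (101 - 50.5) · 303 = 7650.75.
Change in producer surplus = 7650.75 - 50310.75 = -42660.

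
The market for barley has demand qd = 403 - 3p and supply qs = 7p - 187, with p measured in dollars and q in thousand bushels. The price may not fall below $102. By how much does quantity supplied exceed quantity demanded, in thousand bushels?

430

Setting quantity demanded equal to quantity supplied, 403 - 3p = 7p - 187, gives p* = 59 and q* = 226.
Because the floor (102) lies above the market-clearing price, it is binding.
At p = 102: qd = 403 - 3·102 = 97 and qs = 7·102 - 187 = 527.
Surplus = qs - qd = 527 - 97 = 430.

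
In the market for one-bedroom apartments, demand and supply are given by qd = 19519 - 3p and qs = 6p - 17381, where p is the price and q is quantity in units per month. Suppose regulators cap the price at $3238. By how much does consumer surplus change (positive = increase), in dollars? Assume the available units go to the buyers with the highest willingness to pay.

In a free market, 19519 - 3p = 6p - 17381 gives the equilibrium p* = 4100, q* = 7219.
Because the ceiling (3238) lies below the market-clearing price, it is binding.
At p = 3238: qd = 19519 - 3·3238 = 9805 and qs = 6·3238 - 17381 = 2047.
Consumer surplus without the control is ½ · (19519/3 - 4100) · 7219 = 52113961/6.
With the ceiling, 2047 units are sold at 3238 (assume they go to the highest-value buyers). The demand price at q = 2047 is 5824, so CS = ½ · [(19519/3 - 3238) + (5824 - 3238)] · 2047 = 35951461/6.
Change in consumer surplus = 35951461/6 - 52113961/6 = -2693750.

-2693750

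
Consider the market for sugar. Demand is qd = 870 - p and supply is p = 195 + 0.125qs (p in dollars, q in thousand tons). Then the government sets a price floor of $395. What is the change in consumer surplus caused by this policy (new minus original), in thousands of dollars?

Rearranging supply gives qs = 8p - 1560. Setting quantity demanded equal to quantity supplied, 870 - p = 8p - 1560, gives p* = 270 and q* = 600.
The floor of 395 is above the equilibrium price 270, so it binds.
At p = 395: qd = 870 - 395 = 475 and qs = 8·395 - 1560 = 1600.
Consumer surplus without the control is ½ · (870 - 270) · 600 = 180000.
With the floor, consumers buy 475 units at 395, so CS = ½ · (870 - 395) · 475 = 112812.5.
Change in consumer surplus = 112812.5 - 180000 = -67187.5.

-67187.5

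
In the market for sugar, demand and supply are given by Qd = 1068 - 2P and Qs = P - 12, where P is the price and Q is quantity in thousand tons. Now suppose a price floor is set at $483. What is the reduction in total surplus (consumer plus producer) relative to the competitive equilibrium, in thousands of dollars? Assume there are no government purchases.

Without the control the market clears where 1068 - 2P = P - 12, i.e. P* = 360 and Q* = 348.
Since 483 > 360, the floor is binding.
At P = 483: Qd = 1068 - 2·483 = 102 and Qs = 483 - 12 = 471.
Quantity traded falls to 102. At Q = 102 the demand price is (1068 - 102)/2 = 483 and the supply price is 12 + 102 = 114.
Deadweight loss = ½ · (483 - 114) · (348 - 102) = ½ · 369 · 246 = 45387.

45387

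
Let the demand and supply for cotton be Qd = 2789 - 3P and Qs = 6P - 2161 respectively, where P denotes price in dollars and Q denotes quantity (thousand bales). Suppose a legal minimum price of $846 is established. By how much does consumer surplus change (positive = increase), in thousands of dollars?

In a free market, 2789 - 3P = 6P - 2161 gives the equilibrium P* = 550, Q* = 1139.
Because the floor (846) lies above the market-clearing price, it is binding.
At P = 846: Qd = 2789 - 3·846 = 251 and Qs = 6·846 - 2161 = 2915.
Consumer surplus without the control is ½ · (2789/3 - 550) · 1139 = 1297321/6.
With the floor, consumers buy 251 units at 846, so CS = ½ · (2789/3 - 846) · 251 = 63001/6.
Change in consumer surplus = 63001/6 - 1297321/6 = -205720.

-205720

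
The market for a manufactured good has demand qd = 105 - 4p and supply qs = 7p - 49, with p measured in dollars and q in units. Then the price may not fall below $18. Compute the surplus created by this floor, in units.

44

Setting quantity demanded equal to quantity supplied, 105 - 4p = 7p - 49, gives p* = 14 and q* = 49.
Because the floor (18) lies above the market-clearing price, it is binding.
At p = 18: qd = 105 - 4·18 = 33 and qs = 7·18 - 49 = 77.
Surplus = qs - qd = 77 - 33 = 44.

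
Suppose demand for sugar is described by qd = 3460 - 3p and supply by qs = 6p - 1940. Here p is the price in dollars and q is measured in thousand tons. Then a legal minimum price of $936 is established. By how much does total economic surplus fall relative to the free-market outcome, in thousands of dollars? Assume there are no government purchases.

Without the control the market clears where 3460 - 3p = 6p - 1940, i.e. p* = 600 and q* = 1660.
Because the floor (936) lies above the market-clearing price, it is binding.
At p = 936: qd = 3460 - 3·936 = 652 and qs = 6·936 - 1940 = 3676.
Quantity traded falls to 652. At q = 652 the demand price is (3460 - 652)/3 = 936 and the supply price is (1940 + 652)/6 = 432.
Deadweight loss = ½ · (936 - 432) · (1660 - 652) = ½ · 504 · 1008 = 254016.

254016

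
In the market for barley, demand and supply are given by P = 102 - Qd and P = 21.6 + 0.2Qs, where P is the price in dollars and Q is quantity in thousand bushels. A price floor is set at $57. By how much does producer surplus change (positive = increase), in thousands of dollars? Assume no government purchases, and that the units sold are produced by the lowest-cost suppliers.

941.6

Rearranging demand gives Qd = 102 - P; rearranging supply gives Qs = 5P - 108. In a free market, 102 - P = 5P - 108 gives the equilibrium P* = 35, Q* = 67.
Since 57 > 35, the floor is binding.
At P = 57: Qd = 102 - 57 = 45 and Qs = 5·57 - 108 = 177.
Producer surplus without the control is ½ · (35 - 21.6) · 67 = 448.9.
With the floor, 45 units are sold at 57. The supply price at Q = 45 is 30.6, so PS = ½ · [(57 - 21.6) + (57 - 30.6)] · 45 = 1390.5.
Change in producer surplus = 1390.5 - 448.9 = 941.6.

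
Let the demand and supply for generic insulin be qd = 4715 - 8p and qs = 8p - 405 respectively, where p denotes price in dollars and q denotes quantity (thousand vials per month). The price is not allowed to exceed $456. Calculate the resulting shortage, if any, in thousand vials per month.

0

Setting quantity demanded equal to quantity supplied, 4715 - 8p = 8p - 405, gives p* = 320 and q* = 2155.
Since 456 is above p* = 320, the ceiling does not bind and the free-market outcome prevails.
Since the control does not bind, there is no shortage.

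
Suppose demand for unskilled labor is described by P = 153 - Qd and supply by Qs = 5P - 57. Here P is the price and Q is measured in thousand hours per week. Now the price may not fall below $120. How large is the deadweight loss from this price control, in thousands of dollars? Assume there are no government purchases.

4335

Rearranging demand gives Qd = 153 - P. Setting quantity demanded equal to quantity supplied, 153 - P = 5P - 57, gives P* = 35 and Q* = 118.
Because the floor (120) lies above the market-clearing price, it is binding.
At P = 120: Qd = 153 - 120 = 33 and Qs = 5·120 - 57 = 543.
Quantity traded falls to 33. At Q = 33 the demand price is 153 - 33 = 120 and the supply price is (57 + 33)/5 = 18.
Deadweight loss = ½ · (120 - 18) · (118 - 33) = ½ · 102 · 85 = 4335.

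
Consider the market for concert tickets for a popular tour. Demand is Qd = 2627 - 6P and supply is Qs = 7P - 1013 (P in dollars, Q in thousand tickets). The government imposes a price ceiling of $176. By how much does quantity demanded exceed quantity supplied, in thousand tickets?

1352

Setting quantity demanded equal to quantity supplied, 2627 - 6P = 7P - 1013, gives P* = 280 and Q* = 947.
The ceiling of 176 is below the equilibrium price 280, so it binds.
At P = 176: Qd = 2627 - 6·176 = 1571 and Qs = 7·176 - 1013 = 219.
Shortage = Qd - Qs = 1571 - 219 = 1352.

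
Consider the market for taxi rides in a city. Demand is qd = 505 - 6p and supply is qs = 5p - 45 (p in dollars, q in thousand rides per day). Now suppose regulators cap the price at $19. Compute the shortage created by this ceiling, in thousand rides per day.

341

Setting quantity demanded equal to quantity supplied, 505 - 6p = 5p - 45, gives p* = 50 and q* = 205.
The ceiling of 19 is below the equilibrium price 50, so it binds.
At p = 19: qd = 505 - 6·19 = 391 and qs = 5·19 - 45 = 50.
Shortage = qd - qs = 391 - 50 = 341.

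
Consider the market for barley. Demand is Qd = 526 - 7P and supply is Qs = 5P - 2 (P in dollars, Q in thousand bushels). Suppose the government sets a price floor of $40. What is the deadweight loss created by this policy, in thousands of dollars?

Equilibrium: 526 - 7P = 5P - 2, so 528 = 12P and P* = 44, Q* = 218.
Since 40 is below P* = 44, the floor does not bind and the free-market outcome prevails.
Since the control does not bind, no trades are prevented and deadweight loss is zero.

0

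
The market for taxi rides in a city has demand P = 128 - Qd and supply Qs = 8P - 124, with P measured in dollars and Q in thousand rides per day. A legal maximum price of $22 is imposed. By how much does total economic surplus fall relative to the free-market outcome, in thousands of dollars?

1296

Rearranging demand gives Qd = 128 - P. Setting quantity demanded equal to quantity supplied, 128 - P = 8P - 124, gives P* = 28 and Q* = 100.
The ceiling of 22 is below the equilibrium price 28, so it binds.
At P = 22: Qd = 128 - 22 = 106 and Qs = 8·22 - 124 = 52.
Quantity traded falls to 52. At Q = 52 the demand price is 128 - 52 = 76 and the supply price is (124 + 52)/8 = 22.
Deadweight loss = ½ · (76 - 22) · (100 - 52) = ½ · 54 · 48 = 1296.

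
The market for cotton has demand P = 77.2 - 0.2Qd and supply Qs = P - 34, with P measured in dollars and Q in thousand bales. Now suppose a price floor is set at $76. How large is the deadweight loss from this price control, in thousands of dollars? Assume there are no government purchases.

540

Rearranging demand gives Qd = 386 - 5P. In a free market, 386 - 5P = P - 34 gives the equilibrium P* = 70, Q* = 36.
The floor of 76 is above the equilibrium price 70, so it binds.
At P = 76: Qd = 386 - 5·76 = 6 and Qs = 76 - 34 = 42.
Quantity traded falls to 6. At Q = 6 the demand price is (386 - 6)/5 = 76 and the supply price is 34 + 6 = 40.
Deadweight loss = ½ · (76 - 40) · (36 - 6) = ½ · 36 · 30 = 540.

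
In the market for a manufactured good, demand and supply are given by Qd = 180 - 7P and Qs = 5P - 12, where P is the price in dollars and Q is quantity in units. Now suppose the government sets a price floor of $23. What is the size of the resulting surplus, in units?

84

Without the control the market clears where 180 - 7P = 5P - 12, i.e. P* = 16 and Q* = 68.
Since 23 > 16, the floor is binding.
At P = 23: Qd = 180 - 7·23 = 19 and Qs = 5·23 - 12 = 103.
Surplus = Qs - Qd = 103 - 19 = 84.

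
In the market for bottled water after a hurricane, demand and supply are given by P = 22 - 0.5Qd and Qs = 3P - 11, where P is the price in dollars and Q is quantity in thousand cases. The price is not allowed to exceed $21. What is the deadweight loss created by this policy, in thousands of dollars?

0

Rearranging demand gives Qd = 44 - 2P. Equilibrium: 44 - 2P = 3P - 11, so 55 = 5P and P* = 11, Q* = 22.
The ceiling of 21 is above the equilibrium price 11, so it is not binding; the market clears at P* = 11, Q* = 22.
Since the control does not bind, no trades are prevented and deadweight loss is zero.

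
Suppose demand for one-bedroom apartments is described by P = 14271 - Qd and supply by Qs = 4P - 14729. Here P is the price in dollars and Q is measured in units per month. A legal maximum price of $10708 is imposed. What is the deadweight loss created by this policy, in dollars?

Rearranging demand gives Qd = 14271 - P. Without the control the market clears where 14271 - P = 4P - 14729, i.e. P* = 5800 and Q* = 8471.
The ceiling of 10708 is above the equilibrium price 5800, so it is not binding; the market clears at P* = 5800, Q* = 8471.
Since the control does not bind, no trades are prevented and deadweight loss is zero.

0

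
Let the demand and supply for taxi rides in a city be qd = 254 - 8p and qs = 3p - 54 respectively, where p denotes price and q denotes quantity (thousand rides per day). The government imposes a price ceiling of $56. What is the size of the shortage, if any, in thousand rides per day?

Without the control the market clears where 254 - 8p = 3p - 54, i.e. p* = 28 and q* = 30.
The ceiling of 56 is above the equilibrium price 28, so it is not binding; the market clears at p* = 28, q* = 30.
Since the control does not bind, there is no shortage.

0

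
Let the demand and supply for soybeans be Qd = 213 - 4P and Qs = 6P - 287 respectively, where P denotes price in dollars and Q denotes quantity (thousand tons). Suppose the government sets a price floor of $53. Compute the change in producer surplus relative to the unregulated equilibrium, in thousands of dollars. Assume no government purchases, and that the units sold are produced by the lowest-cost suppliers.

-9

Equilibrium: 213 - 4P = 6P - 287, so 500 = 10P and P* = 50, Q* = 13.
The floor of 53 is above the equilibrium price 50, so it binds.
At P = 53: Qd = 213 - 4·53 = 1 and Qs = 6·53 - 287 = 31.
Producer surplus without the control is ½ · (50 - 287/6) · 13 = 169/12.
With the floor, 1 units are sold at 53. The supply price at Q = 1 is 48, so PS = ½ · [(53 - 287/6) + (53 - 48)] · 1 = 61/12.
Change in producer surplus = 61/12 - 169/12 = -9.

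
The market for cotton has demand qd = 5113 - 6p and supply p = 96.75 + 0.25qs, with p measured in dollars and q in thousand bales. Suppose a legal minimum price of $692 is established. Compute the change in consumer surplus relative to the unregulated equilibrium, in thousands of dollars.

-196954

Rearranging supply gives qs = 4p - 387. In a free market, 5113 - 6p = 4p - 387 gives the equilibrium p* = 550, q* = 1813.
The floor of 692 is above the equilibrium price 550, so it binds.
At p = 692: qd = 5113 - 6·692 = 961 and qs = 4·692 - 387 = 2381.
Consumer surplus without the control is ½ · (5113/6 - 550) · 1813 = 3286969/12.
With the floor, consumers buy 961 units at 692, so CS = ½ · (5113/6 - 692) · 961 = 923521/12.
Change in consumer surplus = 923521/12 - 3286969/12 = -196954.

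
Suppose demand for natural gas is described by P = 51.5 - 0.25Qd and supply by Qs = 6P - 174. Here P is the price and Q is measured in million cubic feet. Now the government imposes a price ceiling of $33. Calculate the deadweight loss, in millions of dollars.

187.5

Rearranging demand gives Qd = 206 - 4P. Without the control the market clears where 206 - 4P = 6P - 174, i.e. P* = 38 and Q* = 54.
The ceiling of 33 is below the equilibrium price 38, so it binds.
At P = 33: Qd = 206 - 4·33 = 74 and Qs = 6·33 - 174 = 24.
Quantity traded falls to 24. At Q = 24 the demand price is (206 - 24)/4 = 45.5 and the supply price is (174 + 24)/6 = 33.
Deadweight loss = ½ · (45.5 - 33) · (54 - 24) = ½ · 12.5 · 30 = 187.5.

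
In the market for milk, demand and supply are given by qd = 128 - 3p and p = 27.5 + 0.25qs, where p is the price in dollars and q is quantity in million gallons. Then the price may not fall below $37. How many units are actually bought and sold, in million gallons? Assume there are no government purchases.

17

Rearranging supply gives qs = 4p - 110. In a free market, 128 - 3p = 4p - 110 gives the equilibrium p* = 34, q* = 26.
The floor of 37 is above the equilibrium price 34, so it binds.
At p = 37: qd = 128 - 3·37 = 17 and qs = 4·37 - 110 = 38.
The quantity actually transacted is the short side, demand: 17.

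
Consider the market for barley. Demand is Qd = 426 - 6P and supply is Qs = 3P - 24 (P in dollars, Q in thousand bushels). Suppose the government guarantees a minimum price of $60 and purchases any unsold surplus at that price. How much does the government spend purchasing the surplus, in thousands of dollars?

Without the control the market clears where 426 - 6P = 3P - 24, i.e. P* = 50 and Q* = 126.
Since 60 > 50, the floor is binding.
At P = 60: Qd = 426 - 6·60 = 66 and Qs = 3·60 - 24 = 156.
Surplus = Qs - Qd = 90.
Government expenditure = surplus × support price = 90 × 60 = 5400.

5400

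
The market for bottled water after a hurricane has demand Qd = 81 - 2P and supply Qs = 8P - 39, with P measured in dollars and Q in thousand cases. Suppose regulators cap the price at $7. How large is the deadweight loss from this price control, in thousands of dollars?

500

In a free market, 81 - 2P = 8P - 39 gives the equilibrium P* = 12, Q* = 57.
Since 7 < 12, the ceiling is binding.
At P = 7: Qd = 81 - 2·7 = 67 and Qs = 8·7 - 39 = 17.
Quantity traded falls to 17. At Q = 17 the demand price is (81 - 17)/2 = 32 and the supply price is (39 + 17)/8 = 7.
Deadweight loss = ½ · (32 - 7) · (57 - 17) = ½ · 25 · 40 = 500.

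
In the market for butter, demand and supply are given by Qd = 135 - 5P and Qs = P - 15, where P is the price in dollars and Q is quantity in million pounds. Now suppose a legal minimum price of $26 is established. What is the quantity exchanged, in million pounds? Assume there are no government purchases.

5

Equilibrium: 135 - 5P = P - 15, so 150 = 6P and P* = 25, Q* = 10.
The floor of 26 is above the equilibrium price 25, so it binds.
At P = 26: Qd = 135 - 5·26 = 5 and Qs = 26 - 15 = 11.
The quantity actually transacted is the short side, demand: 5.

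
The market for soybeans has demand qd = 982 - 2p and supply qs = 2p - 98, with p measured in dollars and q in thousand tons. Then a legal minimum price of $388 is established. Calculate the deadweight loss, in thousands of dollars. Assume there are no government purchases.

In a free market, 982 - 2p = 2p - 98 gives the equilibrium p* = 270, q* = 442.
Since 388 > 270, the floor is binding.
At p = 388: qd = 982 - 2·388 = 206 and qs = 2·388 - 98 = 678.
Quantity traded falls to 206. At q = 206 the demand price is (982 - 206)/2 = 388 and the supply price is (98 + 206)/2 = 152.
Deadweight loss = ½ · (388 - 152) · (442 - 206) = ½ · 236 · 236 = 27848.

27848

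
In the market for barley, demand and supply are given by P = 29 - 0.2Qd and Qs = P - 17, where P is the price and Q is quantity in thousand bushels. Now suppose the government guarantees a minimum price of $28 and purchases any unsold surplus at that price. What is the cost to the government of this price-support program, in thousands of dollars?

168

Rearranging demand gives Qd = 145 - 5P. Equilibrium: 145 - 5P = P - 17, so 162 = 6P and P* = 27, Q* = 10.
Since 28 > 27, the floor is binding.
At P = 28: Qd = 145 - 5·28 = 5 and Qs = 28 - 17 = 11.
Surplus = Qs - Qd = 6.
Government expenditure = surplus × support price = 6 × 28 = 168.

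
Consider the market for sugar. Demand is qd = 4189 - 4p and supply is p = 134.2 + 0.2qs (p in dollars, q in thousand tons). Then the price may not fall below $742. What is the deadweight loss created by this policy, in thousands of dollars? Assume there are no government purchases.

146894.4

Rearranging supply gives qs = 5p - 671. Without the control the market clears where 4189 - 4p = 5p - 671, i.e. p* = 540 and q* = 2029.
Since 742 > 540, the floor is binding.
At p = 742: qd = 4189 - 4·742 = 1221 and qs = 5·742 - 671 = 3039.
Quantity traded falls to 1221. At q = 1221 the demand price is (4189 - 1221)/4 = 742 and the supply price is (671 + 1221)/5 = 378.4.
Deadweight loss = ½ · (742 - 378.4) · (2029 - 1221) = ½ · 363.6 · 808 = 146894.4.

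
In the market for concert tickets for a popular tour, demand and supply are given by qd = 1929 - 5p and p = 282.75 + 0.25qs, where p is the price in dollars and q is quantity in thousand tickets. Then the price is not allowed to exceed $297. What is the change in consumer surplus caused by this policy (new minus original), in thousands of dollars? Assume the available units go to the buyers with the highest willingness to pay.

-507.4

Rearranging supply gives qs = 4p - 1131. Without the control the market clears where 1929 - 5p = 4p - 1131, i.e. p* = 340 and q* = 229.
Since 297 < 340, the ceiling is binding.
At p = 297: qd = 1929 - 5·297 = 444 and qs = 4·297 - 1131 = 57.
Consumer surplus without the control is ½ · (385.8 - 340) · 229 = 5244.1.
With the ceiling, 57 units are sold at 297 (assume they go to the highest-value buyers). The demand price at q = 57 is 374.4, so CS = ½ · [(385.8 - 297) + (374.4 - 297)] · 57 = 4736.7.
Change in consumer surplus = 4736.7 - 5244.1 = -507.4.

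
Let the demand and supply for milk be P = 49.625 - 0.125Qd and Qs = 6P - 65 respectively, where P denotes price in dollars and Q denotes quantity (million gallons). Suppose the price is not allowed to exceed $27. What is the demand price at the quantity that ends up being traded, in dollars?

37.5

Rearranging demand gives Qd = 397 - 8P. Equilibrium: 397 - 8P = 6P - 65, so 462 = 14P and P* = 33, Q* = 133.
Since 27 < 33, the ceiling is binding.
At P = 27: Qd = 397 - 8·27 = 181 and Qs = 6·27 - 65 = 97.
Only 97 units reach the market. On the demand curve, the marginal buyer's willingness to pay at Q = 97 is (397 - 97)/8 = 37.5.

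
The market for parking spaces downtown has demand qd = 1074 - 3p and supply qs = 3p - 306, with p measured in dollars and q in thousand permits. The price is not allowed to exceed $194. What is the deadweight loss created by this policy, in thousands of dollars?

3888

Setting quantity demanded equal to quantity supplied, 1074 - 3p = 3p - 306, gives p* = 230 and q* = 384.
The ceiling of 194 is below the equilibrium price 230, so it binds.
At p = 194: qd = 1074 - 3·194 = 492 and qs = 3·194 - 306 = 276.
Quantity traded falls to 276. At q = 276 the demand price is (1074 - 276)/3 = 266 and the supply price is (306 + 276)/3 = 194.
Deadweight loss = ½ · (266 - 194) · (384 - 276) = ½ · 72 · 108 = 3888.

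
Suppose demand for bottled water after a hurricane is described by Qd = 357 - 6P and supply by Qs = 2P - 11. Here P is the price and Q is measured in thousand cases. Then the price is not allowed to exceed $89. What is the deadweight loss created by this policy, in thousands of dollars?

0

In a free market, 357 - 6P = 2P - 11 gives the equilibrium P* = 46, Q* = 81.
Since 89 is above P* = 46, the ceiling does not bind and the free-market outcome prevails.
Since the control does not bind, no trades are prevented and deadweight loss is zero.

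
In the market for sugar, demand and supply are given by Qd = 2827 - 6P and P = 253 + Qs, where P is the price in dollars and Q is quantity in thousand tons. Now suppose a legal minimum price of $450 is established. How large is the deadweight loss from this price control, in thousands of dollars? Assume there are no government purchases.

Rearranging supply gives Qs = P - 253. Without the control the market clears where 2827 - 6P = P - 253, i.e. P* = 440 and Q* = 187.
Since 450 > 440, the floor is binding.
At P = 450: Qd = 2827 - 6·450 = 127 and Qs = 450 - 253 = 197.
Quantity traded falls to 127. At Q = 127 the demand price is (2827 - 127)/6 = 450 and the supply price is 253 + 127 = 380.
Deadweight loss = ½ · (450 - 380) · (187 - 127) = ½ · 70 · 60 = 2100.

2100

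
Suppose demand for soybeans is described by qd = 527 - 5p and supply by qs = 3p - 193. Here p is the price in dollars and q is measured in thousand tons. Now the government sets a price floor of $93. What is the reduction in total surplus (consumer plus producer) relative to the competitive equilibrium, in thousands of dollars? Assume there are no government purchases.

Equilibrium: 527 - 5p = 3p - 193, so 720 = 8p and p* = 90, q* = 77.
The floor of 93 is above the equilibrium price 90, so it binds.
At p = 93: qd = 527 - 5·93 = 62 and qs = 3·93 - 193 = 86.
Quantity traded falls to 62. At q = 62 the demand price is (527 - 62)/5 = 93 and the supply price is (193 + 62)/3 = 85.
Deadweight loss = ½ · (93 - 85) · (77 - 62) = ½ · 8 · 15 = 60.

60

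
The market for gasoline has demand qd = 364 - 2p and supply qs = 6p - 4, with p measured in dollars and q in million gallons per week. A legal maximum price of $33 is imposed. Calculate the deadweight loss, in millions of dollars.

Equilibrium: 364 - 2p = 6p - 4, so 368 = 8p and p* = 46, q* = 272.
Because the ceiling (33) lies below the market-clearing price, it is binding.
At p = 33: qd = 364 - 2·33 = 298 and qs = 6·33 - 4 = 194.
Quantity traded falls to 194. At q = 194 the demand price is (364 - 194)/2 = 85 and the supply price is (4 + 194)/6 = 33.
Deadweight loss = ½ · (85 - 33) · (272 - 194) = ½ · 52 · 78 = 2028.

2028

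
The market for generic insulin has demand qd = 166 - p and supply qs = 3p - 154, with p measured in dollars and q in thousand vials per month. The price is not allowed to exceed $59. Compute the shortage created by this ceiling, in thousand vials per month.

84

In a free market, 166 - p = 3p - 154 gives the equilibrium p* = 80, q* = 86.
Because the ceiling (59) lies below the market-clearing price, it is binding.
At p = 59: qd = 166 - 59 = 107 and qs = 3·59 - 154 = 23.
Shortage = qd - qs = 107 - 23 = 84.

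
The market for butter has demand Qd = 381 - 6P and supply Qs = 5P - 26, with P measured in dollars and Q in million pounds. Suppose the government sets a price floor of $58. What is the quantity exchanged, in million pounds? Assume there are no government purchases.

33

In a free market, 381 - 6P = 5P - 26 gives the equilibrium P* = 37, Q* = 159.
The floor of 58 is above the equilibrium price 37, so it binds.
At P = 58: Qd = 381 - 6·58 = 33 and Qs = 5·58 - 26 = 264.
The quantity actually transacted is the short side, demand: 33.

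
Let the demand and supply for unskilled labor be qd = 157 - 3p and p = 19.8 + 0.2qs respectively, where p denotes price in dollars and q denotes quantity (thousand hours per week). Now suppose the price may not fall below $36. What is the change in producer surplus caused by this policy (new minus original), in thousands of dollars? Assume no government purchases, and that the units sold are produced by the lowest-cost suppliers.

181.6

Rearranging supply gives qs = 5p - 99. In a free market, 157 - 3p = 5p - 99 gives the equilibrium p* = 32, q* = 61.
Since 36 > 32, the floor is binding.
At p = 36: qd = 157 - 3·36 = 49 and qs = 5·36 - 99 = 81.
Producer surplus without the control is ½ · (32 - 19.8) · 61 = 372.1.
With the floor, 49 units are sold at 36. The supply price at q = 49 is 29.6, so PS = ½ · [(36 - 19.8) + (36 - 29.6)] · 49 = 553.7.
Change in producer surplus = 553.7 - 372.1 = 181.6.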